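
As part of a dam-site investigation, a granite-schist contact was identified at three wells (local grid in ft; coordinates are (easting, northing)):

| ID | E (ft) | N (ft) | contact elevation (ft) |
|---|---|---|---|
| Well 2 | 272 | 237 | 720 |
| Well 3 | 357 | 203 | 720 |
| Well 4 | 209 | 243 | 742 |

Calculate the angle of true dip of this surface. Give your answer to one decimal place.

Two edge vectors: Well 2→Well 3 = (85, -34, 0), Well 2→Well 4 = (-63, 6, 22).
Normal n = (Well 2→Well 3) × (Well 2→Well 4) = (-748, -1870, -1632).
So ∂z/∂E = −n_x/n_z = −0.45833 and ∂z/∂N = −n_y/n_z = −1.14583.
Gradient magnitude |∇z| = √(a² + b²) = √(0.21007 + 1.31293) = 1.23410.
True dip = arctan(1.23410) = 51.0°, dipping toward NNE (azimuth ≈ 022°).

51.0°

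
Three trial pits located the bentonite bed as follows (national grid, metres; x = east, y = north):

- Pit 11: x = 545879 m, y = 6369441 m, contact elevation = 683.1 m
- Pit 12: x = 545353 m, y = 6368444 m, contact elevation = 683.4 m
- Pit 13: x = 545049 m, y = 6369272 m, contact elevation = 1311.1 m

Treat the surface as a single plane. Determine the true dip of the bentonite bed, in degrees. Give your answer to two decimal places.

Let the plane be z = a·x + b·y + c.
Pit 12−Pit 11: −526a − 997b = 0.3;  Pit 13−Pit 11: −830a − 169b = 628.
Solving gives a = −0.84762, b = 0.44689.
Gradient magnitude |∇z| = √(a² + b²) = √(0.71846 + 0.19971) = 0.95821.
True dip = arctan(0.95821) = 43.78°, dipping toward ESE (azimuth ≈ 118°).

43.78°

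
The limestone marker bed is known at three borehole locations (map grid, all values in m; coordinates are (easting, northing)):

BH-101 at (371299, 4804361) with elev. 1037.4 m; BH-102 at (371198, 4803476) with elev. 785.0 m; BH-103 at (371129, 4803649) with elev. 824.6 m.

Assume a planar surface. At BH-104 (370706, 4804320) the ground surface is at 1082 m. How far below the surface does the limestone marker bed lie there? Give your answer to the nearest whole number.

Two edge vectors: BH-101→BH-102 = (-101, -885, -252.4), BH-101→BH-103 = (-170, -712, -212.8).
Normal n = (BH-101→BH-102) × (BH-101→BH-103) = (8619.2, 21415.2, -78538).
So ∂z/∂E = −n_x/n_z = 0.10974560 and ∂z/∂N = −n_y/n_z = 0.27267310.
Intercept c from BH-101: 1037.4 − 40748.43 − 1310020.01 = −1349731.04.
At (370706, 4804320): z_contact = 40683.4 + 1310008.8 − 1349731.04 = 961.1 m.
Depth below ground = 1082 − 961.1 = 121 m.

121 m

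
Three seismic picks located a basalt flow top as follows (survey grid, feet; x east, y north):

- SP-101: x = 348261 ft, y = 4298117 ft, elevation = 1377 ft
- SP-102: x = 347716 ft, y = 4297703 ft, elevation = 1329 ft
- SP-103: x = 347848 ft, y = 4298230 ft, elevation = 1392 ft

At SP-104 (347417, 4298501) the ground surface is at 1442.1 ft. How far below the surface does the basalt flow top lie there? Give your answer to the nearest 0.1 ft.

Two edge vectors: SP-101→SP-102 = (-545, -414, -48), SP-101→SP-103 = (-413, 113, 15).
Normal n = (SP-101→SP-102) × (SP-101→SP-103) = (-786, 27999, -232567).
So ∂z/∂x = −n_x/n_z = −0.003379671 and ∂z/∂y = −n_y/n_z = 0.120391113.
Intercept c from SP-101: 1377 + 1177.01 − 517455.09 = −514901.08.
At (347417, 4298501): z_contact = −1174.16 + 517501.32 − 514901.08 = 1426.08 ft.
Depth below ground = 1442.1 − 1426.08 = 16.0 ft.

16.0 ft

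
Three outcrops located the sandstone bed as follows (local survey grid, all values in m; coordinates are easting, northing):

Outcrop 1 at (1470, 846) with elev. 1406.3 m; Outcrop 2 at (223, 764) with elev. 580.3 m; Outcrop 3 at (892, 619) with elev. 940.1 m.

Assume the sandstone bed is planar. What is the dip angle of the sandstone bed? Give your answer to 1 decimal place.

37.7°

Two edge vectors: Outcrop 1→Outcrop 2 = (-1247, -82, -826), Outcrop 1→Outcrop 3 = (-578, -227, -466.2).
Normal n = (Outcrop 1→Outcrop 2) × (Outcrop 1→Outcrop 3) = (-149273.6, -103923.4, 235673).
So ∂z/∂easting = −n_x/n_z = 0.63339 and ∂z/∂northing = −n_y/n_z = 0.44096.
Gradient magnitude |∇z| = √(a² + b²) = √(0.40119 + 0.19445) = 0.77177.
True dip = arctan(0.77177) = 37.7°, dipping toward SW (azimuth ≈ 235°).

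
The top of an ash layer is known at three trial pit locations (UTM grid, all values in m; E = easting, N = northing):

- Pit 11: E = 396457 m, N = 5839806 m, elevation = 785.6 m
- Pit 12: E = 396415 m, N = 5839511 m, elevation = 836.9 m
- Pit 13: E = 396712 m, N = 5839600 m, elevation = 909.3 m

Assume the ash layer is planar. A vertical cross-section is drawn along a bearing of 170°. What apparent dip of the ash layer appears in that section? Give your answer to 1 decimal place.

15.0°

Let the plane be z = a·E + b·N + c.
Pit 12−Pit 11: −42a − 295b = 51.3;  Pit 13−Pit 11: 255a − 206b = 123.7.
Solving gives a = 0.30907, b = −0.21790.
Unit vector along 170° is (sin 170°, cos 170°) = (0.1736, -0.9848).
Slope in that direction = a·(0.1736) + b·(-0.9848) = 0.26826.
Apparent dip = arctan|0.26826| = 15.0° (true dip is 20.7°, so apparent ≤ true as expected).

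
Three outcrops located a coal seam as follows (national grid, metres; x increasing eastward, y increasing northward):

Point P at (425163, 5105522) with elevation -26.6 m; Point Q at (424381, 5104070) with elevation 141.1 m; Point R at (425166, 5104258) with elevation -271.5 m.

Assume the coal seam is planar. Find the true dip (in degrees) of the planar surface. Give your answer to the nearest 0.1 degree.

31.1°

Two edge vectors: Point P→Point Q = (-782, -1452, 167.7), Point P→Point R = (3, -1264, -244.9).
Normal n = (Point P→Point Q) × (Point P→Point R) = (567567.6, -191008.7, 992804).
So ∂z/∂x = −n_x/n_z = −0.57168 and ∂z/∂y = −n_y/n_z = 0.19239.
Gradient magnitude |∇z| = √(a² + b²) = √(0.32682 + 0.03702) = 0.60319.
True dip = arctan(0.60319) = 31.1°, dipping toward ESE (azimuth ≈ 109°).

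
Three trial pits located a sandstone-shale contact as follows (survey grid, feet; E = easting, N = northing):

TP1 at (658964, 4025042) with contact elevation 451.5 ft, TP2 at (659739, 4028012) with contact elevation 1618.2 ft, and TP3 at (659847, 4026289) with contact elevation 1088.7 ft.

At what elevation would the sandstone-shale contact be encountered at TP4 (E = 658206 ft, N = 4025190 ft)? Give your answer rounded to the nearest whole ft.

Two edge vectors: TP1→TP2 = (775, 2970, 1166.7), TP1→TP3 = (883, 1247, 637.2).
Normal n = (TP1→TP2) × (TP1→TP3) = (437609.1, 536366.1, -1656085).
So ∂z/∂E = −n_x/n_z = 0.26424314 and ∂z/∂N = −n_y/n_z = 0.32387595.
Intercept c from TP1: 451.5 − 174126.72 − 1303614.30 = −1477289.51.
At (658206, 4025190): z = 173926.4 + 1303662.2 − 1477289.51 = 299.1 ft.

299 ft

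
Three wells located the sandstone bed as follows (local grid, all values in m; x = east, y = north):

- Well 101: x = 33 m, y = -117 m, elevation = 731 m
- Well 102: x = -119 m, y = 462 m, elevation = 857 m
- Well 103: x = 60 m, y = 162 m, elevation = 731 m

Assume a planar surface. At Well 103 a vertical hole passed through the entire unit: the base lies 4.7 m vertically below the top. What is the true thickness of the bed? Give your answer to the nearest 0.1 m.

Two edge vectors: Well 101→Well 102 = (-152, 579, 126), Well 101→Well 103 = (27, 279, 0).
Normal n = (Well 101→Well 102) × (Well 101→Well 103) = (-35154, 3402, -58041).
So ∂z/∂x = −n_x/n_z = −0.60568 and ∂z/∂y = −n_y/n_z = 0.05861.
|∇z| = √(a²+b²) = 0.60850, so dip δ = arctan(0.60850) = 31.32°.
True thickness = vertical thickness × cos δ = 4.7 × cos 31.32° = 4.0 m.

4.0 m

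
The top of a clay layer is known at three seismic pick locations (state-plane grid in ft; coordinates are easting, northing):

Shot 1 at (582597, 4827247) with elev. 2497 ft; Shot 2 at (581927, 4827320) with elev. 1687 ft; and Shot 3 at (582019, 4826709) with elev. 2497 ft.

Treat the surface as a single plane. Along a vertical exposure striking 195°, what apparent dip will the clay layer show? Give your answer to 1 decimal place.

Let the plane be z = a·easting + b·northing + c.
Shot 2−Shot 1: −670a + 73b = −810;  Shot 3−Shot 1: −578a − 538b = 0.
Solving gives a = 1.08227, b = −1.16274.
Unit vector along 195° is (sin 195°, cos 195°) = (-0.2588, -0.9659).
Slope in that direction = a·(-0.2588) + b·(-0.9659) = 0.84300.
Apparent dip = arctan|0.84300| = 40.1° (true dip is 57.8°, so apparent ≤ true as expected).

40.1°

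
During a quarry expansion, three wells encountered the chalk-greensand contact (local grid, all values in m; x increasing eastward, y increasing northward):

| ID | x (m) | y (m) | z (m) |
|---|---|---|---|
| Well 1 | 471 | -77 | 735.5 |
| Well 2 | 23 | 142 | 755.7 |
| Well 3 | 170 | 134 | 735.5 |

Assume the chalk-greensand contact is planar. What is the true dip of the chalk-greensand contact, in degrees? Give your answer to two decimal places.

14.55°

Two edge vectors: Well 1→Well 2 = (-448, 219, 20.2), Well 1→Well 3 = (-301, 211, 0).
Normal n = (Well 1→Well 2) × (Well 1→Well 3) = (-4262.2, -6080.2, -28609).
So ∂z/∂x = −n_x/n_z = −0.14898 and ∂z/∂y = −n_y/n_z = −0.21253.
Gradient magnitude |∇z| = √(a² + b²) = √(0.02220 + 0.04517) = 0.25954.
True dip = arctan(0.25954) = 14.55°, dipping toward NE (azimuth ≈ 035°).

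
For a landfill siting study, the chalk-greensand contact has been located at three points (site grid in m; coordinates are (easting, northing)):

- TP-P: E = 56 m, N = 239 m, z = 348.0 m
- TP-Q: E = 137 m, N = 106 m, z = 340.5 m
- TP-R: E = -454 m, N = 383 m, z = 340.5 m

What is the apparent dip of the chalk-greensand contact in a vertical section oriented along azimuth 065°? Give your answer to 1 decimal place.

3.8°

Two edge vectors: TP-P→TP-Q = (81, -133, -7.5), TP-P→TP-R = (-510, 144, -7.5).
Normal n = (TP-P→TP-Q) × (TP-P→TP-R) = (2077.5, 4432.5, -56166).
So ∂z/∂E = −n_x/n_z = 0.03699 and ∂z/∂N = −n_y/n_z = 0.07892.
Unit vector along 065° is (sin 65°, cos 65°) = (0.9063, 0.4226).
Slope in that direction = a·(0.9063) + b·(0.4226) = 0.06688.
Apparent dip = arctan|0.06688| = 3.8° (true dip is 5.0°, so apparent ≤ true as expected).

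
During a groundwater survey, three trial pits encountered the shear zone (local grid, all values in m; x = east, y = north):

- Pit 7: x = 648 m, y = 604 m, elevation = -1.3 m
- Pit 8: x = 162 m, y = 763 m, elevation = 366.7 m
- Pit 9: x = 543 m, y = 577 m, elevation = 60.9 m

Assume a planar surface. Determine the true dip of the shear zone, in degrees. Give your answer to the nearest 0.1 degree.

35.8°

Two edge vectors: Pit 7→Pit 8 = (-486, 159, 368), Pit 7→Pit 9 = (-105, -27, 62.2).
Normal n = (Pit 7→Pit 8) × (Pit 7→Pit 9) = (19825.8, -8410.8, 29817).
So ∂z/∂x = −n_x/n_z = −0.66492 and ∂z/∂y = −n_y/n_z = 0.28208.
Gradient magnitude |∇z| = √(a² + b²) = √(0.44211 + 0.07957) = 0.72228.
True dip = arctan(0.72228) = 35.8°, dipping toward ESE (azimuth ≈ 113°).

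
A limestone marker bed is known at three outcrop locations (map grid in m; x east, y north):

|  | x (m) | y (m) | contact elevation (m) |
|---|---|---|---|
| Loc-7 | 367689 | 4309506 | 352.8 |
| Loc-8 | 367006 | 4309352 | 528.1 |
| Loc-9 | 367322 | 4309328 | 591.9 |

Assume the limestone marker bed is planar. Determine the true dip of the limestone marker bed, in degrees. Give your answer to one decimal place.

Let the plane be z = a·x + b·y + c.
Loc-8−Loc-7: −683a − 154b = 175.3;  Loc-9−Loc-7: −367a − 178b = 239.1.
Solving gives a = 0.08636, b = −1.52131.
Gradient magnitude |∇z| = √(a² + b²) = √(0.00746 + 2.31438) = 1.52376.
True dip = arctan(1.52376) = 56.7°, dipping toward N (azimuth ≈ 357°).

56.7°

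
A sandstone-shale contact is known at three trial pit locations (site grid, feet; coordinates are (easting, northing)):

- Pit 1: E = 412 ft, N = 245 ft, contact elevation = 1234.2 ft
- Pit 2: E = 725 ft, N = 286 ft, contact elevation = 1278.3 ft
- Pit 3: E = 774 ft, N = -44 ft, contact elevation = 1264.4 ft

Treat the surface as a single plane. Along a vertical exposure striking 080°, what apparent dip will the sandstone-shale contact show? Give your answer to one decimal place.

Two edge vectors: Pit 1→Pit 2 = (313, 41, 44.1), Pit 1→Pit 3 = (362, -289, 30.2).
Normal n = (Pit 1→Pit 2) × (Pit 1→Pit 3) = (13983.1, 6511.6, -105299).
So ∂z/∂E = −n_x/n_z = 0.13279 and ∂z/∂N = −n_y/n_z = 0.06184.
Unit vector along 080° is (sin 80°, cos 80°) = (0.9848, 0.1736).
Slope in that direction = a·(0.9848) + b·(0.1736) = 0.14152.
Apparent dip = arctan|0.14152| = 8.1° (true dip is 8.3°, so apparent ≤ true as expected).

8.1°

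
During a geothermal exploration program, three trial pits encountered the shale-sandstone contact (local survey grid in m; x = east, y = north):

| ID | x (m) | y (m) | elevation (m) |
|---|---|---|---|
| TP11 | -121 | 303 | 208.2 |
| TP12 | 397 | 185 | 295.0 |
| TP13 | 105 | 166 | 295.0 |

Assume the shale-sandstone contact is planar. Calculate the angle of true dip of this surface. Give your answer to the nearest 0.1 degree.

Let the plane be z = a·x + b·y + c.
TP12−TP11: 518a − 118b = 86.8;  TP13−TP11: 226a − 137b = 86.8.
Solving gives a = 0.03723, b = −0.57216.
Gradient magnitude |∇z| = √(a² + b²) = √(0.00139 + 0.32737) = 0.57337.
True dip = arctan(0.57337) = 29.8°, dipping toward N (azimuth ≈ 356°).

29.8°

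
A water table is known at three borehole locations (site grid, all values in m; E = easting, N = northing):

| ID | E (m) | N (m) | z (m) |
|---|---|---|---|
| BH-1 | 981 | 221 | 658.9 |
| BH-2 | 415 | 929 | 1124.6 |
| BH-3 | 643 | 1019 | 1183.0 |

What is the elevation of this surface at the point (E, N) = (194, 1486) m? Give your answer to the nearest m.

Two edge vectors: BH-1→BH-2 = (-566, 708, 465.7), BH-1→BH-3 = (-338, 798, 524.1).
Normal n = (BH-1→BH-2) × (BH-1→BH-3) = (-565.8, 139234, -212364).
So ∂z/∂E = −n_x/n_z = −0.00266 and ∂z/∂N = −n_y/n_z = 0.65564.
Intercept c from BH-1: 658.9 + 2.61 − 144.90 = 516.62.
At (194, 1486): z = −0.5 + 974.3 + 516.62 = 1490.4 m.

1490 m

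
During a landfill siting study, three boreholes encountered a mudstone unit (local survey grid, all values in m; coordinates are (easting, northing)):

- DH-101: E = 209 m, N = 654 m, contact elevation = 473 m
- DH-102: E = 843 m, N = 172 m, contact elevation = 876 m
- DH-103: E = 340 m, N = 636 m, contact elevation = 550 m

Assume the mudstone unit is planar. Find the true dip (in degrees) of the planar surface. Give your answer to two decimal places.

Two edge vectors: DH-101→DH-102 = (634, -482, 403), DH-101→DH-103 = (131, -18, 77).
Normal n = (DH-101→DH-102) × (DH-101→DH-103) = (-29860, 3975, 51730).
So ∂z/∂E = −n_x/n_z = 0.57723 and ∂z/∂N = −n_y/n_z = −0.07684.
Gradient magnitude |∇z| = √(a² + b²) = √(0.33319 + 0.00590) = 0.58232.
True dip = arctan(0.58232) = 30.21°, dipping toward W (azimuth ≈ 278°).

30.21°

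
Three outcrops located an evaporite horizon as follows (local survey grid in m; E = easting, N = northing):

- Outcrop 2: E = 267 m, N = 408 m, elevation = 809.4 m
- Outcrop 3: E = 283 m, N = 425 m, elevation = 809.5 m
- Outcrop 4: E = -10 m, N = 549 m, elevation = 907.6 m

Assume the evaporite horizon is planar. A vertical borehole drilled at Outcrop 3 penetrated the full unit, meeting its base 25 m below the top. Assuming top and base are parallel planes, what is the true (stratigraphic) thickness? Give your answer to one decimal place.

Two edge vectors: Outcrop 2→Outcrop 3 = (16, 17, 0.1), Outcrop 2→Outcrop 4 = (-277, 141, 98.2).
Normal n = (Outcrop 2→Outcrop 3) × (Outcrop 2→Outcrop 4) = (1655.3, -1598.9, 6965).
So ∂z/∂E = −n_x/n_z = −0.23766 and ∂z/∂N = −n_y/n_z = 0.22956.
|∇z| = √(a²+b²) = 0.33043, so dip δ = arctan(0.33043) = 18.28°.
True thickness = vertical thickness × cos δ = 25 × cos 18.28° = 23.7 m.

23.7 m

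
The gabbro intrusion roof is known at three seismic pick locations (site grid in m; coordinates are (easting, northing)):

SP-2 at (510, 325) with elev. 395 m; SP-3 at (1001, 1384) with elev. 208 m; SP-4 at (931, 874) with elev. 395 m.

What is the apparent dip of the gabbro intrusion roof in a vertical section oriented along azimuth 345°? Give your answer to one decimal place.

Two edge vectors: SP-2→SP-3 = (491, 1059, -187), SP-2→SP-4 = (421, 549, 0).
Normal n = (SP-2→SP-3) × (SP-2→SP-4) = (102663, -78727, -176280).
So ∂z/∂E = −n_x/n_z = 0.58239 and ∂z/∂N = −n_y/n_z = −0.44660.
Unit vector along 345° is (sin 345°, cos 345°) = (-0.2588, 0.9659).
Slope in that direction = a·(-0.2588) + b·(0.9659) = −0.58212.
Apparent dip = arctan|0.58212| = 30.2° (true dip is 36.3°, so apparent ≤ true as expected).

30.2°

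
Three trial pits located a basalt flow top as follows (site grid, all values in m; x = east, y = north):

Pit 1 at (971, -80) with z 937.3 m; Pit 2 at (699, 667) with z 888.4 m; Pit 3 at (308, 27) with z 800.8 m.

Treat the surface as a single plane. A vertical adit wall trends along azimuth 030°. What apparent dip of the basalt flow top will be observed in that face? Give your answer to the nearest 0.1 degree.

Two edge vectors: Pit 1→Pit 2 = (-272, 747, -48.9), Pit 1→Pit 3 = (-663, 107, -136.5).
Normal n = (Pit 1→Pit 2) × (Pit 1→Pit 3) = (-96733.2, -4707.3, 466157).
So ∂z/∂x = −n_x/n_z = 0.20751 and ∂z/∂y = −n_y/n_z = 0.01010.
Unit vector along 030° is (sin 30°, cos 30°) = (0.5000, 0.8660).
Slope in that direction = a·(0.5000) + b·(0.8660) = 0.11250.
Apparent dip = arctan|0.11250| = 6.4° (true dip is 11.7°, so apparent ≤ true as expected).

6.4°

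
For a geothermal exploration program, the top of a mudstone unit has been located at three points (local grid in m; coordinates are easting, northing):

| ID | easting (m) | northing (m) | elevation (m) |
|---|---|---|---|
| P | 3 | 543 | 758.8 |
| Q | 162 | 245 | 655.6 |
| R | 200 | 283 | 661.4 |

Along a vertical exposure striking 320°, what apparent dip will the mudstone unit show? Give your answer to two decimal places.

Two edge vectors: P→Q = (159, -298, -103.2), P→R = (197, -260, -97.4).
Normal n = (P→Q) × (P→R) = (2193.2, -4843.8, 17366).
So ∂z/∂easting = −n_x/n_z = −0.12629 and ∂z/∂northing = −n_y/n_z = 0.27892.
Unit vector along 320° is (sin 320°, cos 320°) = (-0.6428, 0.7660).
Slope in that direction = a·(-0.6428) + b·(0.7660) = 0.29485.
Apparent dip = arctan|0.29485| = 16.43° (true dip is 17.0°, so apparent ≤ true as expected).

16.43°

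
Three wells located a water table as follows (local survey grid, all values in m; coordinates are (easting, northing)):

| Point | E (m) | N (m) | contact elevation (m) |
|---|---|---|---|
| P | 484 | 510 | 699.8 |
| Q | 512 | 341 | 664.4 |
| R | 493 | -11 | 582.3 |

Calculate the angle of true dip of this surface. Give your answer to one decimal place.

Let the plane be z = a·E + b·N + c.
Q−P: 28a − 169b = −35.4;  R−P: 9a − 521b = −117.5.
Solving gives a = 0.10822, b = 0.22740.
Gradient magnitude |∇z| = √(a² + b²) = √(0.01171 + 0.05171) = 0.25184.
True dip = arctan(0.25184) = 14.1°, dipping toward SSW (azimuth ≈ 205°).

14.1°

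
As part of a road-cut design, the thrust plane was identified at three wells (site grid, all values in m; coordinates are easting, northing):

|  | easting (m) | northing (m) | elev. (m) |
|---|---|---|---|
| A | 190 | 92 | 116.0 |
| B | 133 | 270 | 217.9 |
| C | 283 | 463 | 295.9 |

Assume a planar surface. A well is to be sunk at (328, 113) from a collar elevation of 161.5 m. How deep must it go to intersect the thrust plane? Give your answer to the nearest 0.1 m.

55.7 m

Let the plane be z = a·easting + b·northing + c.
B−A: −57a + 178b = 101.9;  C−A: 93a + 371b = 179.9.
Solving gives a = −0.15338, b = 0.52335.
Then c = 116 − a·190 − b·92 = 96.99.
At (328, 113): z_contact = −50.31 + 59.14 + 96.99 = 105.82 m.
Depth below ground = 161.5 − 105.82 = 55.7 m.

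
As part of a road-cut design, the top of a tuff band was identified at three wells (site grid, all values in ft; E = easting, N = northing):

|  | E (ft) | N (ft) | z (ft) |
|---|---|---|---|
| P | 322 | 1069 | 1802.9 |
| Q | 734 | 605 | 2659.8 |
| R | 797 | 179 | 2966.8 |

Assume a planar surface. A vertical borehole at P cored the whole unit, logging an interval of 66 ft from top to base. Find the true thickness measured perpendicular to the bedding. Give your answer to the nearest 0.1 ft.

35.0 ft

Two edge vectors: P→Q = (412, -464, 856.9), P→R = (475, -890, 1163.9).
Normal n = (P→Q) × (P→R) = (222591.4, -72499.3, -146280).
So ∂z/∂E = −n_x/n_z = 1.52168 and ∂z/∂N = −n_y/n_z = −0.49562.
|∇z| = √(a²+b²) = 1.60036, so dip δ = arctan(1.60036) = 58.00°.
True thickness = vertical thickness × cos δ = 66 × cos 58.00° = 35.0 ft.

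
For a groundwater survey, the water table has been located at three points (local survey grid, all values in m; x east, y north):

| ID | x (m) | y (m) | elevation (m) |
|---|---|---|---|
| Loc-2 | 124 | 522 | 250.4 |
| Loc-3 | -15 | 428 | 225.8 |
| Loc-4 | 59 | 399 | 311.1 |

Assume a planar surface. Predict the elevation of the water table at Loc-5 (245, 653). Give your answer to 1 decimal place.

226.9 m

Two edge vectors: Loc-2→Loc-3 = (-139, -94, -24.6), Loc-2→Loc-4 = (-65, -123, 60.7).
Normal n = (Loc-2→Loc-3) × (Loc-2→Loc-4) = (-8731.6, 10036.3, 10987).
So ∂z/∂x = −n_x/n_z = 0.79472 and ∂z/∂y = −n_y/n_z = −0.91347.
Intercept c from Loc-2: 250.4 − 98.55 + 476.83 = 628.69.
At (245, 653): z = 194.7 − 596.5 + 628.69 = 226.9 m.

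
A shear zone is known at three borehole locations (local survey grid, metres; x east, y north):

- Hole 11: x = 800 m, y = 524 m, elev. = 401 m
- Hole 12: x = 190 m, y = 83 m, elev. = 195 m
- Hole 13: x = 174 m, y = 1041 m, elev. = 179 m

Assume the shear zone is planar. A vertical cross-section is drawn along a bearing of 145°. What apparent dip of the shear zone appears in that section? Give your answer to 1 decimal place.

11.7°

Let the plane be z = a·x + b·y + c.
Hole 12−Hole 11: −610a − 441b = −206;  Hole 13−Hole 11: −626a + 517b = −222.
Solving gives a = 0.34561, b = −0.01093.
Unit vector along 145° is (sin 145°, cos 145°) = (0.5736, -0.8192).
Slope in that direction = a·(0.5736) + b·(-0.8192) = 0.20718.
Apparent dip = arctan|0.20718| = 11.7° (true dip is 19.1°, so apparent ≤ true as expected).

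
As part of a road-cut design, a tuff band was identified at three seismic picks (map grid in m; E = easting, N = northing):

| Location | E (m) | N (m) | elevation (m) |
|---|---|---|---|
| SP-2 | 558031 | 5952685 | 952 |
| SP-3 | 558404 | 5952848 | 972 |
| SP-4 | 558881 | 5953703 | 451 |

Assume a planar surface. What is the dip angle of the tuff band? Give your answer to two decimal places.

43.39°

Let the plane be z = a·E + b·N + c.
SP-3−SP-2: 373a + 163b = 20;  SP-4−SP-2: 850a + 1018b = −501.
Solving gives a = 0.42304, b = −0.84537.
Gradient magnitude |∇z| = √(a² + b²) = √(0.17897 + 0.71465) = 0.94531.
True dip = arctan(0.94531) = 43.39°, dipping toward NNW (azimuth ≈ 333°).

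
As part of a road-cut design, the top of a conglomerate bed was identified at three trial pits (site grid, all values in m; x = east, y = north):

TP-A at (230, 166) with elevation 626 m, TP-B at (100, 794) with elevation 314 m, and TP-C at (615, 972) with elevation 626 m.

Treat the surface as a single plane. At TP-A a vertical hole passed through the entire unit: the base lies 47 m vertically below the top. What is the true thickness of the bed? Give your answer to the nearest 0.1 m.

36.6 m

Two edge vectors: TP-A→TP-B = (-130, 628, -312), TP-A→TP-C = (385, 806, 0).
Normal n = (TP-A→TP-B) × (TP-A→TP-C) = (251472, -120120, -346560).
So ∂z/∂x = −n_x/n_z = 0.72562 and ∂z/∂y = −n_y/n_z = −0.34661.
|∇z| = √(a²+b²) = 0.80416, so dip δ = arctan(0.80416) = 38.80°.
True thickness = vertical thickness × cos δ = 47 × cos 38.80° = 36.6 m.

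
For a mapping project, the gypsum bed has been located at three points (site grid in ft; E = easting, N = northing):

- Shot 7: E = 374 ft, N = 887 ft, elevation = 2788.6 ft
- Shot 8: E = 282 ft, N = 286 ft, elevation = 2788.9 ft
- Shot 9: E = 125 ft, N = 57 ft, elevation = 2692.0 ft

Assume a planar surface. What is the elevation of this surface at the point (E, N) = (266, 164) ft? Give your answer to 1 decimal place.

2791.1 ft

Let the plane be z = a·E + b·N + c.
Shot 8−Shot 7: −92a − 601b = 0.3;  Shot 9−Shot 7: −249a − 830b = −96.6.
Solving gives a = 0.79556, b = −0.12228.
Then c = 2788.6 − a·374 − b·887 = 2599.53.
At (266, 164): z = 211.6 − 20.1 + 2599.53 = 2791.1 ft.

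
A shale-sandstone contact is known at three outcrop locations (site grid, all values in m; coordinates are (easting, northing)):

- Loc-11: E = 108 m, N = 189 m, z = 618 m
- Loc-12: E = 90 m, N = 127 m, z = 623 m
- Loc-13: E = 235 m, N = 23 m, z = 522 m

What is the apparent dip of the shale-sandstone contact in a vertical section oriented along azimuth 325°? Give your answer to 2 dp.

Let the plane be z = a·E + b·N + c.
Loc-12−Loc-11: −18a − 62b = 5;  Loc-13−Loc-11: 127a − 166b = −96.
Solving gives a = −0.62438, b = 0.10063.
Unit vector along 325° is (sin 325°, cos 325°) = (-0.5736, 0.8192).
Slope in that direction = a·(-0.5736) + b·(0.8192) = 0.44056.
Apparent dip = arctan|0.44056| = 23.78° (true dip is 32.3°, so apparent ≤ true as expected).

23.78°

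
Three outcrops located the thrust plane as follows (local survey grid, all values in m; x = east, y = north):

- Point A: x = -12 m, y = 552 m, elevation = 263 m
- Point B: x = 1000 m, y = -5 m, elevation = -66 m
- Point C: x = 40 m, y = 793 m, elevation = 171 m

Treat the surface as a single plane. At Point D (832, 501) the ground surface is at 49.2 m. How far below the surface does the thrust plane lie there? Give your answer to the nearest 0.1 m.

Two edge vectors: Point A→Point B = (1012, -557, -329), Point A→Point C = (52, 241, -92).
Normal n = (Point A→Point B) × (Point A→Point C) = (130533, 75996, 272856).
So ∂z/∂x = −n_x/n_z = −0.478395 and ∂z/∂y = −n_y/n_z = −0.278521.
Intercept c from Point A: 263 − 5.74 + 153.74 = 411.00.
At (832, 501): z_contact = −398.02 − 139.54 + 411.00 = -126.56 m.
Depth below ground = 49.2 − (-126.56) = 175.8 m.

175.8 m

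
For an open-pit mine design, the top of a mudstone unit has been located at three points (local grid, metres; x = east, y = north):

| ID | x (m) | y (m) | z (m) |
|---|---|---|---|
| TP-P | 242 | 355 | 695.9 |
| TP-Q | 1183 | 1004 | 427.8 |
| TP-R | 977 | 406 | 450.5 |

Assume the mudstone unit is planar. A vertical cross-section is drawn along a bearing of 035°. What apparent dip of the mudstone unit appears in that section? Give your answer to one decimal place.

Let the plane be z = a·x + b·y + c.
TP-Q−TP-P: 941a + 649b = −268.1;  TP-R−TP-P: 735a + 51b = −245.4.
Solving gives a = −0.33936, b = 0.07894.
Unit vector along 035° is (sin 35°, cos 35°) = (0.5736, 0.8192).
Slope in that direction = a·(0.5736) + b·(0.8192) = −0.12998.
Apparent dip = arctan|0.12998| = 7.4° (true dip is 19.2°, so apparent ≤ true as expected).

7.4°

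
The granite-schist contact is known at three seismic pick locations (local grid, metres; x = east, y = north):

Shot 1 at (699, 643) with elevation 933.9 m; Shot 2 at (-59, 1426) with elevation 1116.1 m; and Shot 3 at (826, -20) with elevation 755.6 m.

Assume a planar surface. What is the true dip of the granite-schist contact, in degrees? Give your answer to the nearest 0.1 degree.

Two edge vectors: Shot 1→Shot 2 = (-758, 783, 182.2), Shot 1→Shot 3 = (127, -663, -178.3).
Normal n = (Shot 1→Shot 2) × (Shot 1→Shot 3) = (-18810.3, -112012, 403113).
So ∂z/∂x = −n_x/n_z = 0.04666 and ∂z/∂y = −n_y/n_z = 0.27787.
Gradient magnitude |∇z| = √(a² + b²) = √(0.00218 + 0.07721) = 0.28176.
True dip = arctan(0.28176) = 15.7°, dipping toward S (azimuth ≈ 190°).

15.7°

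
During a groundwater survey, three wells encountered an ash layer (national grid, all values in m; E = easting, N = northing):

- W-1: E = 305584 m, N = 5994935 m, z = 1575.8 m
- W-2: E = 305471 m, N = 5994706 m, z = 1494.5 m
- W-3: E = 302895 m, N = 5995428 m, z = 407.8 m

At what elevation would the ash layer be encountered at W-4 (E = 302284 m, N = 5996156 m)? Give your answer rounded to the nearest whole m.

222 m

Two edge vectors: W-1→W-2 = (-113, -229, -81.3), W-1→W-3 = (-2689, 493, -1168).
Normal n = (W-1→W-2) × (W-1→W-3) = (307552.9, 86631.7, -671490).
So ∂z/∂E = −n_x/n_z = 0.45801561 and ∂z/∂N = −n_y/n_z = 0.12901413.
Intercept c from W-1: 1575.8 − 139962.24 − 773431.34 = −911817.78.
At (302284, 5996156): z = 138450.8 + 773588.9 − 911817.78 = 221.9 m.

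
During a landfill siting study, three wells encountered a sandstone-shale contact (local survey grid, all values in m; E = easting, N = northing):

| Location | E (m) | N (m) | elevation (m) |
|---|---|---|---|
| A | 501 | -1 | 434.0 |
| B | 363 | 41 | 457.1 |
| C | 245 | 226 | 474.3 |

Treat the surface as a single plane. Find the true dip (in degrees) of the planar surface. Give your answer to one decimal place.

Let the plane be z = a·E + b·N + c.
B−A: −138a + 42b = 23.1;  C−A: −256a + 227b = 40.3.
Solving gives a = −0.17260, b = −0.01712.
Gradient magnitude |∇z| = √(a² + b²) = √(0.02979 + 0.00029) = 0.17345.
True dip = arctan(0.17345) = 9.8°, dipping toward E (azimuth ≈ 084°).

9.8°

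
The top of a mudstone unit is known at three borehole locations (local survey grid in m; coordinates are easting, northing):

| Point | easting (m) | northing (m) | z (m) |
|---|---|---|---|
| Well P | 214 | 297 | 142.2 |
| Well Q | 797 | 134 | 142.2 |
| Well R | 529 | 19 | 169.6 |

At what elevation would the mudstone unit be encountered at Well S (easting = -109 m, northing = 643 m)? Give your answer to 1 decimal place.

105.3 m

Let the plane be z = a·easting + b·northing + c.
Well Q−Well P: 583a − 163b = 0;  Well R−Well P: 315a − 278b = 27.4.
Solving gives a = −0.04033, b = −0.14426.
Then c = 142.2 − a·214 − b·297 = 193.68.
At (-109, 643): z = 4.4 − 92.8 + 193.68 = 105.3 m.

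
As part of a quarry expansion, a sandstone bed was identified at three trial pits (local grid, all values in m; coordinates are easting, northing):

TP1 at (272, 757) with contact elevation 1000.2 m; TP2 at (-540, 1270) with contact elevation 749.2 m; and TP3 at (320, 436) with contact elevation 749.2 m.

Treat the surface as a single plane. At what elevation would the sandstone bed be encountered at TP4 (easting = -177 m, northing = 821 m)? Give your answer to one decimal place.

Two edge vectors: TP1→TP2 = (-812, 513, -251), TP1→TP3 = (48, -321, -251).
Normal n = (TP1→TP2) × (TP1→TP3) = (-209334, -215860, 236028).
So ∂z/∂easting = −n_x/n_z = 0.886903 and ∂z/∂northing = −n_y/n_z = 0.914553.
Intercept c from TP1: 1000.2 − 241.24 − 692.32 = 66.65.
At (-177, 821): z = −157.0 + 750.8 + 66.65 = 660.5 m.

660.5 m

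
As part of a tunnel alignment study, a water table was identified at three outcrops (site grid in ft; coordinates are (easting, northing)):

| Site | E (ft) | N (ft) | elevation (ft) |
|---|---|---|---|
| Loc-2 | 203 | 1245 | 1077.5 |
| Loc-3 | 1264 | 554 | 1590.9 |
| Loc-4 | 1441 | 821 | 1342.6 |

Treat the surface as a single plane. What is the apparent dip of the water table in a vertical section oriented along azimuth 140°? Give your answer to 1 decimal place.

Two edge vectors: Loc-2→Loc-3 = (1061, -691, 513.4), Loc-2→Loc-4 = (1238, -424, 265.1).
Normal n = (Loc-2→Loc-3) × (Loc-2→Loc-4) = (34497.5, 354318.1, 405594).
So ∂z/∂E = −n_x/n_z = −0.08505 and ∂z/∂N = −n_y/n_z = −0.87358.
Unit vector along 140° is (sin 140°, cos 140°) = (0.6428, -0.7660).
Slope in that direction = a·(0.6428) + b·(-0.7660) = 0.61453.
Apparent dip = arctan|0.61453| = 31.6° (true dip is 41.3°, so apparent ≤ true as expected).

31.6°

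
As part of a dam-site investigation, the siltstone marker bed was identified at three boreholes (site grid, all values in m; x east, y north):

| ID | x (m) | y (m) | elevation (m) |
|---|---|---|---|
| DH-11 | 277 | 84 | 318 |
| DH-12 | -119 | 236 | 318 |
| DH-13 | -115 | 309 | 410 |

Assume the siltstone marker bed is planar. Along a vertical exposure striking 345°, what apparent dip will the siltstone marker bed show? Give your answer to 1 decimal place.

Let the plane be z = a·x + b·y + c.
DH-12−DH-11: −396a + 152b = 0;  DH-13−DH-11: −392a + 225b = 92.
Solving gives a = 0.47378, b = 1.23431.
Unit vector along 345° is (sin 345°, cos 345°) = (-0.2588, 0.9659).
Slope in that direction = a·(-0.2588) + b·(0.9659) = 1.06963.
Apparent dip = arctan|1.06963| = 46.9° (true dip is 52.9°, so apparent ≤ true as expected).

46.9°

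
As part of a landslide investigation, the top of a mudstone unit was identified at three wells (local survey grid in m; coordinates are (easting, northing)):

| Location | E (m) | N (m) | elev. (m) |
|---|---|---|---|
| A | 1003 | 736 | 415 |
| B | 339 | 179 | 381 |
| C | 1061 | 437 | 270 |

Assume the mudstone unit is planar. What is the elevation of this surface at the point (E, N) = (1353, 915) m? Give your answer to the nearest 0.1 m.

Let the plane be z = a·E + b·N + c.
B−A: −664a − 557b = −34;  C−A: 58a − 299b = −145.
Solving gives a = −0.305833, b = 0.425624.
Then c = 415 − a·1003 − b·736 = 408.49.
At (1353, 915): z = −413.8 + 389.4 + 408.49 = 384.1 m.

384.1 m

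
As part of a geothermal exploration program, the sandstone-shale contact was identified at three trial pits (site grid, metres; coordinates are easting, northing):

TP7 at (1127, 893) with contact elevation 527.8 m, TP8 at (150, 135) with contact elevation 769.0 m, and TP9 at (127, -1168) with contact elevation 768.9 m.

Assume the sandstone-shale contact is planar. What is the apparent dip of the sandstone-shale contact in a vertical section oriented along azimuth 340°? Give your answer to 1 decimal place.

Let the plane be z = a·easting + b·northing + c.
TP8−TP7: −977a − 758b = 241.2;  TP9−TP7: −1000a − 2061b = 241.1.
Solving gives a = −0.25037, b = 0.00450.
Unit vector along 340° is (sin 340°, cos 340°) = (-0.3420, 0.9397).
Slope in that direction = a·(-0.3420) + b·(0.9397) = 0.08986.
Apparent dip = arctan|0.08986| = 5.1° (true dip is 14.1°, so apparent ≤ true as expected).

5.1°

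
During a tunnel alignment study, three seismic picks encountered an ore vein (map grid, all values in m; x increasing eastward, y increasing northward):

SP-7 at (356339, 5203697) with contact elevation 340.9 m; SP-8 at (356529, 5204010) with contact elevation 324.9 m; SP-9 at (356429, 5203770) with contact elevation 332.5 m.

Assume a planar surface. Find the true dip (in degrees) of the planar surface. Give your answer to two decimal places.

5.87°

Let the plane be z = a·x + b·y + c.
SP-8−SP-7: 190a + 313b = −16;  SP-9−SP-7: 90a + 73b = −8.4.
Solving gives a = −0.10218, b = 0.01091.
Gradient magnitude |∇z| = √(a² + b²) = √(0.01044 + 0.00012) = 0.10276.
True dip = arctan(0.10276) = 5.87°, dipping toward E (azimuth ≈ 096°).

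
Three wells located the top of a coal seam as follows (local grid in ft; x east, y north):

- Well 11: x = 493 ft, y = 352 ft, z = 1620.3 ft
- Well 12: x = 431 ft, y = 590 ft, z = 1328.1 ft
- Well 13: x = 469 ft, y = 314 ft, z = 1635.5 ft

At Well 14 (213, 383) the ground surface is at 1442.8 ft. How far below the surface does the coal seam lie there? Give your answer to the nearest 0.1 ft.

112.9 ft

Two edge vectors: Well 11→Well 12 = (-62, 238, -292.2), Well 11→Well 13 = (-24, -38, 15.2).
Normal n = (Well 11→Well 12) × (Well 11→Well 13) = (-7486, 7955.2, 8068).
So ∂z/∂x = −n_x/n_z = 0.92786 and ∂z/∂y = −n_y/n_z = −0.98602.
Intercept c from Well 11: 1620.3 − 457.44 + 347.08 = 1509.94.
At (213, 383): z_contact = 197.63 − 377.65 + 1509.94 = 1329.93 ft.
Depth below ground = 1442.8 − 1329.93 = 112.9 ft.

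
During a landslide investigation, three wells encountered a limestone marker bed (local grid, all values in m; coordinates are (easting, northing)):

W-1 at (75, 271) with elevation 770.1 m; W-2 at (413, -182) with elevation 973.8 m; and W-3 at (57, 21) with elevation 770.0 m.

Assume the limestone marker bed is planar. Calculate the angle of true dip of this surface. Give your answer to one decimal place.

28.9°

Two edge vectors: W-1→W-2 = (338, -453, 203.7), W-1→W-3 = (-18, -250, -0.1).
Normal n = (W-1→W-2) × (W-1→W-3) = (50970.3, -3632.8, -92654).
So ∂z/∂E = −n_x/n_z = 0.55011 and ∂z/∂N = −n_y/n_z = −0.03921.
Gradient magnitude |∇z| = √(a² + b²) = √(0.30263 + 0.00154) = 0.55151.
True dip = arctan(0.55151) = 28.9°, dipping toward W (azimuth ≈ 274°).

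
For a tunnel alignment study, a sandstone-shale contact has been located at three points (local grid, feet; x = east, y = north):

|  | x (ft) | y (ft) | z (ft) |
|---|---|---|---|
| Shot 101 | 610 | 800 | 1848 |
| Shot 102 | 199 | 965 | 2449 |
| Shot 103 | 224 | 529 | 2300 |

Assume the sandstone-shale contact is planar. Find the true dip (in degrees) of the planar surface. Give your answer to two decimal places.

54.11°

Two edge vectors: Shot 101→Shot 102 = (-411, 165, 601), Shot 101→Shot 103 = (-386, -271, 452).
Normal n = (Shot 101→Shot 102) × (Shot 101→Shot 103) = (237451, -46214, 175071).
So ∂z/∂x = −n_x/n_z = −1.35631 and ∂z/∂y = −n_y/n_z = 0.26397.
Gradient magnitude |∇z| = √(a² + b²) = √(1.83958 + 0.06968) = 1.38176.
True dip = arctan(1.38176) = 54.11°, dipping toward E (azimuth ≈ 101°).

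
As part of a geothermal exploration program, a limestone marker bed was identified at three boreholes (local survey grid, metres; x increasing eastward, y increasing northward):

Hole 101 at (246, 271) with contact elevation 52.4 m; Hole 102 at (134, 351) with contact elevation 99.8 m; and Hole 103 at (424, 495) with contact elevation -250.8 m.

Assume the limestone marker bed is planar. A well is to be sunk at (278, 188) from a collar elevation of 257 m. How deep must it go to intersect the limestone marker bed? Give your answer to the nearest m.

Two edge vectors: Hole 101→Hole 102 = (-112, 80, 47.4), Hole 101→Hole 103 = (178, 224, -303.2).
Normal n = (Hole 101→Hole 102) × (Hole 101→Hole 103) = (-34873.6, -25521.2, -39328).
So ∂z/∂x = −n_x/n_z = −0.88674 and ∂z/∂y = −n_y/n_z = −0.64893.
Intercept c from Hole 101: 52.4 + 218.14 + 175.86 = 446.40.
At (278, 188): z_contact = −246.5 − 122.0 + 446.40 = 77.9 m.
Depth below ground = 257 − 77.9 = 179 m.

179 m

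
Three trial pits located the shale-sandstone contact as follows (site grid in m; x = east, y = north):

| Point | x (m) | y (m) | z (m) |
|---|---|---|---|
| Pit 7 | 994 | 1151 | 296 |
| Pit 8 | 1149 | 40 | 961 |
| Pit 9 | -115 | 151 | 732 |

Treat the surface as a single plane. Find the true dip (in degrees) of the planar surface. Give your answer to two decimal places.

30.75°

Let the plane be z = a·x + b·y + c.
Pit 8−Pit 7: 155a − 1111b = 665;  Pit 9−Pit 7: −1109a − 1000b = 436.
Solving gives a = 0.13020, b = −0.58039.
Gradient magnitude |∇z| = √(a² + b²) = √(0.01695 + 0.33686) = 0.59482.
True dip = arctan(0.59482) = 30.75°, dipping toward NNW (azimuth ≈ 347°).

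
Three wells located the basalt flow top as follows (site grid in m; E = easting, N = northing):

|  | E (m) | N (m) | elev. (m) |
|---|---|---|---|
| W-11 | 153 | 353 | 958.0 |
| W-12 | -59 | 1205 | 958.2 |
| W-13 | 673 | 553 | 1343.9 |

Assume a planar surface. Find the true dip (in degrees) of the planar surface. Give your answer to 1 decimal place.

34.9°

Let the plane be z = a·E + b·N + c.
W-12−W-11: −212a + 852b = 0.2;  W-13−W-11: 520a + 200b = 385.9.
Solving gives a = 0.67721, b = 0.16874.
Gradient magnitude |∇z| = √(a² + b²) = √(0.45862 + 0.02847) = 0.69792.
True dip = arctan(0.69792) = 34.9°, dipping toward WSW (azimuth ≈ 256°).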